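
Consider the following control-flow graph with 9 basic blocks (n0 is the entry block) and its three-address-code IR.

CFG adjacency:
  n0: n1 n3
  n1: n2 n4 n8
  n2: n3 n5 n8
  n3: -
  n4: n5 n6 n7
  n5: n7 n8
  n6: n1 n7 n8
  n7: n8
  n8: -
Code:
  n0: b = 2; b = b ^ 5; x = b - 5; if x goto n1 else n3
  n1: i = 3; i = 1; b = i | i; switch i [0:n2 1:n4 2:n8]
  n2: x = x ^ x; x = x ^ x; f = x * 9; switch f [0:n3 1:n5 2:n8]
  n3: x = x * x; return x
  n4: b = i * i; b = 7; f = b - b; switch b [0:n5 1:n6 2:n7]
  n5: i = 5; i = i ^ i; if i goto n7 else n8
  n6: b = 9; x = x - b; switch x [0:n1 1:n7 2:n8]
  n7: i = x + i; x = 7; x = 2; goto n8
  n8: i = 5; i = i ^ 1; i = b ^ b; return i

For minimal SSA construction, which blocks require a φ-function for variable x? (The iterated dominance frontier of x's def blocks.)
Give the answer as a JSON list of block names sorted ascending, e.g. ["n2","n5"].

Answer: ["n1", "n3", "n5", "n7", "n8"]

Derivation:
idom tree: n1←n0 n2←n1 n3←n0 n4←n1 n5←n1 n6←n4 n7←n1 n8←n1
Dom∩ at merges:
  n1: preds {n0,n6}: {n0} ∩ {n0,n1,n4,n6} = {n0}; idom=n0
  n3: preds {n0,n2}: {n0} ∩ {n0,n1,n2} = {n0}; idom=n0
  n5: preds {n2,n4}: {n0,n1,n2} ∩ {n0,n1,n4} = {n0,n1}; idom=n1
  n7: preds {n4,n5,n6}: {n0,n1,n4} ∩ {n0,n1,n5} ∩ {n0,n1,n4,n6} = {n0,n1}; idom=n1
  n8: preds {n1,n2,n5,n6,n7}: {n0,n1} ∩ {n0,n1,n2} ∩ {n0,n1,n5} ∩ {n0,n1,n4,n6} ∩ {n0,n1,n7} = {n0,n1}; idom=n1

DF derivation:
  n1←n0: walk · to n0
  n1←n6: walk n6→n4→n1 to n0
  n3←n0: walk · to n0
  n3←n2: walk n2→n1 to n0
  n5←n2: walk n2 to n1
  n5←n4: walk n4 to n1
  n7←n4: walk n4 to n1
  n7←n5: walk n5 to n1
  n7←n6: walk n6→n4 to n1
  n8←n1: walk · to n1
  n8←n2: walk n2 to n1
  n8←n5: walk n5 to n1
  n8←n6: walk n6→n4 to n1
  n8←n7: walk n7 to n1
  n0: DF=∅
  n1: DF={n1,n3}
  n2: DF={n3,n5,n8}
  n3: DF=∅
  n4: DF={n1,n5,n7,n8}
  n5: DF={n7,n8}
  n6: DF={n1,n7,n8}
  n7: DF={n8}
  n8: DF=∅

φ for x: defs {n0,n2,n3,n6,n7}
  DF⁺ = {n1,n3,n5,n7,n8}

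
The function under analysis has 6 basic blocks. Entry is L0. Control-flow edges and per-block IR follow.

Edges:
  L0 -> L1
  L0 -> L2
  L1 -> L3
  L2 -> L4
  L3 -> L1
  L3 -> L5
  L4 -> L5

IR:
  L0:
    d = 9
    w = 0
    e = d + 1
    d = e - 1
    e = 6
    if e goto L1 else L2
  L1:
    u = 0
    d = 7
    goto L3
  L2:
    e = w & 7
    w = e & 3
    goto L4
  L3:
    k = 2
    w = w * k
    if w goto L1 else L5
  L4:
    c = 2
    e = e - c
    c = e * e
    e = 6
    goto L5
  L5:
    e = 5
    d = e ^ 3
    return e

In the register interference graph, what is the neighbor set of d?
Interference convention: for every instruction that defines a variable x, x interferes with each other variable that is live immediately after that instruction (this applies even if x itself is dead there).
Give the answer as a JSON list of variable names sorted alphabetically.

Answer: ["e", "w"]

Derivation:
Per-block:
  L0 def {d,e,w} use ∅
  L1 def {d,u} use ∅
  L2 def {e,w} use {w}
  L3 def {k,w} use {w}
  L4 def {c,e} use {e}
  L5 def {d,e} use ∅

Liveness:
  live L0: ∅→{w}
  live L1: {w}→{w}
  live L2: {w}→{e}
  live L3: {w}→{w}
  live L4: {e}→∅
  live L5: ∅→∅

Conflict graph:
  c↔{e}
  d↔{e,w}
  e↔{c,d,w}
  k↔{w}
  u↔{w}
  w↔{d,e,k,u}

N(d) = ["e", "w"]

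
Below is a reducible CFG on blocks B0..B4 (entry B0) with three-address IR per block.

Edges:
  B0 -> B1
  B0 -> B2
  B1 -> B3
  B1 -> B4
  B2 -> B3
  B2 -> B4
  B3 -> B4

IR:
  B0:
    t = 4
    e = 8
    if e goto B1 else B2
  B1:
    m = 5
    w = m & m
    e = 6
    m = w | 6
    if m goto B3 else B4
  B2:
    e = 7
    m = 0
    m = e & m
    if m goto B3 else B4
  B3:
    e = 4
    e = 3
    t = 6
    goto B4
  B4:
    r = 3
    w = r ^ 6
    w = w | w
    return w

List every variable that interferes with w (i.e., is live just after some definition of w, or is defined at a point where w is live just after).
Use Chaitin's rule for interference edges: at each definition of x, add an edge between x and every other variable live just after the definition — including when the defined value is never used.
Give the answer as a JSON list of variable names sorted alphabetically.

Answer: ["e"]

Derivation:
Block summaries:
  B0 def {e,t} use ∅
  B1 def {e,m,w} use ∅
  B2 def {e,m} use ∅
  B3 def {e,t} use ∅
  B4 def {r,w} use ∅

Backward fixpoint:
  B0 li=∅ lo=∅
  B1 li=∅ lo=∅
  B2 li=∅ lo=∅
  B3 li=∅ lo=∅
  B4 li=∅ lo=∅

Interference:
  e↔{m,w}
  m↔{e}
  r↔∅
  t↔∅
  w↔{e}

N(w) = ["e"]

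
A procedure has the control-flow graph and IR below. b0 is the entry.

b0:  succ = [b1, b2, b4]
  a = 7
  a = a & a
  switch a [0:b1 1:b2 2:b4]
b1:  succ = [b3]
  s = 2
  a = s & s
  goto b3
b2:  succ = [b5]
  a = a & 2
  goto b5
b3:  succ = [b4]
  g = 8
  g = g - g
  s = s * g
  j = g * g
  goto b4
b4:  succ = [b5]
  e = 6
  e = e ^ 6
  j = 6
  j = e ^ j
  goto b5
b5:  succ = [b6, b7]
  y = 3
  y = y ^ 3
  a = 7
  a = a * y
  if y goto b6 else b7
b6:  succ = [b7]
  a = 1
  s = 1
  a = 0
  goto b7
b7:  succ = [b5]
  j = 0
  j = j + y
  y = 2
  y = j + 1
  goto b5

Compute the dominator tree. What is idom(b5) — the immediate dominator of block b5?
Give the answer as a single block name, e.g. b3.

Answer: b0

Derivation:
idom tree: b1←b0 b2←b0 b3←b1 b4←b0 b5←b0 b6←b5 b7←b5
Dom∩ at merges:
  b4: preds {b0,b3}: {b0} ∩ {b0,b1,b3} = {b0}; idom=b0
  b5: preds {b2,b4,b7}: {b0,b2} ∩ {b0,b4} ∩ {b0,b5,b7} = {b0}; idom=b0
  b7: preds {b5,b6}: {b0,b5} ∩ {b0,b5,b6} = {b0,b5}; idom=b5

idom(b5) = b0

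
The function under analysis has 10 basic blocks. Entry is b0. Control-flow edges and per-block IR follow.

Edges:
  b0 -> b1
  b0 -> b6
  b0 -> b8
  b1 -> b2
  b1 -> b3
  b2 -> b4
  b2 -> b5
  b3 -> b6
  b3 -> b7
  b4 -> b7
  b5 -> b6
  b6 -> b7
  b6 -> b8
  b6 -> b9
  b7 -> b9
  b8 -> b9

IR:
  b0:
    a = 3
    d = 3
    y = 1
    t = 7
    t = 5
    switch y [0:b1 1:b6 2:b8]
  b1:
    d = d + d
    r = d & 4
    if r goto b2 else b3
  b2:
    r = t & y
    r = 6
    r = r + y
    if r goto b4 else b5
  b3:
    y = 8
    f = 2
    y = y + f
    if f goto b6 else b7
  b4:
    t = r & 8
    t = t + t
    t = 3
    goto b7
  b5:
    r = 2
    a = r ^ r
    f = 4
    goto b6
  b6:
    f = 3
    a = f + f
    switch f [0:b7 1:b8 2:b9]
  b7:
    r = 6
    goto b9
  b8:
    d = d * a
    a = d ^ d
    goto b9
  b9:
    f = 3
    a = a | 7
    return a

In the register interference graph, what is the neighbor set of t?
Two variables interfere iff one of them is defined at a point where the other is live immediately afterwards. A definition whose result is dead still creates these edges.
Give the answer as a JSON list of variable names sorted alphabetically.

Answer: ["a", "d", "r", "y"]

Analysis:
Per-block:
  b0 def {a,d,t,y} use ∅
  b1 def {d,r} use {d}
  b2 def {r} use {t,y}
  b3 def {f,y} use ∅
  b4 def {t} use {r}
  b5 def {a,f,r} use ∅
  b6 def {a,f} use ∅
  b7 def {r} use ∅
  b8 def {a,d} use {a,d}
  b9 def {a,f} use {a}

Live sets:
  b0: in=∅ out={a,d,t,y}
  b1: in={a,d,t,y} out={a,d,t,y}
  b2: in={a,d,t,y} out={a,d,r}
  b3: in={a,d} out={a,d}
  b4: in={a,r} out={a}
  b5: in={d} out={d}
  b6: in={d} out={a,d}
  b7: in={a} out={a}
  b8: in={a,d} out={a}
  b9: in={a} out=∅

Interference:
  a↔{d,f,r,t,y}
  d↔{a,f,r,t,y}
  f↔{a,d,y}
  r↔{a,d,t,y}
  t↔{a,d,r,y}
  y↔{a,d,f,r,t}

N(t) = ["a", "d", "r", "y"]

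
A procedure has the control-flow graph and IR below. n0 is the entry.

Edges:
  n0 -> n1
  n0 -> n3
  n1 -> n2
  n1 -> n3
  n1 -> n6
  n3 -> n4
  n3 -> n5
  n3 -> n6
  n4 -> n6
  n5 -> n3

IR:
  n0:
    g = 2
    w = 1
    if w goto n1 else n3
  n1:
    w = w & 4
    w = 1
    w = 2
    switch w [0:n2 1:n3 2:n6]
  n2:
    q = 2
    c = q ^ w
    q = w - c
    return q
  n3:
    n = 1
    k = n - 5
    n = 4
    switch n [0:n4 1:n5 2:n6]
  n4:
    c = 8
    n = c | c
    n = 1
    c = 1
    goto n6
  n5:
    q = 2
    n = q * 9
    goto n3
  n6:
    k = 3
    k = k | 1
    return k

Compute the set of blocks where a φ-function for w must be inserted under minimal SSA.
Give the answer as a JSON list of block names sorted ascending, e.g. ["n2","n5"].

Answer: ["n3", "n6"]

Analysis:
idom tree: n1←n0 n2←n1 n3←n0 n4←n3 n5←n3 n6←n0
Join-block Dom:
  n3: preds {n0,n1,n5}: {n0} ∩ {n0,n1} ∩ {n0,n3,n5} = {n0}; idom=n0
  n6: preds {n1,n3,n4}: {n0,n1} ∩ {n0,n3} ∩ {n0,n3,n4} = {n0}; idom=n0

Frontier:
  join n3 pred n0: · stop@n0
  join n3 pred n1: n1 stop@n0
  join n3 pred n5: n5→n3 stop@n0
  join n6 pred n1: n1 stop@n0
  join n6 pred n3: n3 stop@n0
  join n6 pred n4: n4→n3 stop@n0
  n0 → ∅
  n1 → {n3,n6}
  n2 → ∅
  n3 → {n3,n6}
  n4 → {n6}
  n5 → {n3}
  n6 → ∅

φ for w: defs {n0,n1}
  DF⁺ = {n3,n6}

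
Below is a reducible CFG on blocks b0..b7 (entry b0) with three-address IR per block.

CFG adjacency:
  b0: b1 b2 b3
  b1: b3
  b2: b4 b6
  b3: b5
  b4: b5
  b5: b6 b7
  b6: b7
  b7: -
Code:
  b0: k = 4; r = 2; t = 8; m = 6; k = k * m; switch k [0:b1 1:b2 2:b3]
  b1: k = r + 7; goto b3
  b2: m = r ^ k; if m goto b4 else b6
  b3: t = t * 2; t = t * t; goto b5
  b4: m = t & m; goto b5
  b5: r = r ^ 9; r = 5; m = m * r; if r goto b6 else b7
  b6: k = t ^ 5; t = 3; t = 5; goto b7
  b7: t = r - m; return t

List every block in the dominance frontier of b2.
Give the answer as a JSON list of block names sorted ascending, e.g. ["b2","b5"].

Answer: ["b5", "b6"]

Analysis:
idom tree: b1←b0 b2←b0 b3←b0 b4←b2 b5←b0 b6←b0 b7←b0
Dom∩ at merges:
  b3: preds {b0,b1}: {b0} ∩ {b0,b1} = {b0}; idom=b0
  b5: preds {b3,b4}: {b0,b3} ∩ {b0,b2,b4} = {b0}; idom=b0
  b6: preds {b2,b5}: {b0,b2} ∩ {b0,b5} = {b0}; idom=b0
  b7: preds {b5,b6}: {b0,b5} ∩ {b0,b6} = {b0}; idom=b0

Frontier:
  b3←b0: walk · to b0
  b3←b1: walk b1 to b0
  b5←b3: walk b3 to b0
  b5←b4: walk b4→b2 to b0
  b6←b2: walk b2 to b0
  b6←b5: walk b5 to b0
  b7←b5: walk b5 to b0
  b7←b6: walk b6 to b0
  DF(b0)=∅
  DF(b1)={b3}
  DF(b2)={b5,b6}
  DF(b3)={b5}
  DF(b4)={b5}
  DF(b5)={b6,b7}
  DF(b6)={b7}
  DF(b7)=∅

DF(b2) = ["b5", "b6"]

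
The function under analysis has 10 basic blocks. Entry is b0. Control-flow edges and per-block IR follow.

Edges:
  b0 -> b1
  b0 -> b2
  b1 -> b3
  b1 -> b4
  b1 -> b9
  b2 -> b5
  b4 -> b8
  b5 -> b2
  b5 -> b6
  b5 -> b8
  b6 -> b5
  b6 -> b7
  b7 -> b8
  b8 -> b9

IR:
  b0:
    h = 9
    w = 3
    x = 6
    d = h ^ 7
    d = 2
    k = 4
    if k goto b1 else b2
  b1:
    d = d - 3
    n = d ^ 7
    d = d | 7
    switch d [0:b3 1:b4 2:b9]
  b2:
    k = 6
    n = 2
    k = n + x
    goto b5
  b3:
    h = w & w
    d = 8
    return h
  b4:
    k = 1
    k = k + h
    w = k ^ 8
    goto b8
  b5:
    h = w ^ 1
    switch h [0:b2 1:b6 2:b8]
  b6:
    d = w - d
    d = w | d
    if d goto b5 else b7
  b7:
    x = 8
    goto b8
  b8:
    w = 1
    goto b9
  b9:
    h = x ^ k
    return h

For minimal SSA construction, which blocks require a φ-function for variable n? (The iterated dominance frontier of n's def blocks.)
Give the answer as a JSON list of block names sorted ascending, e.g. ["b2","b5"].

idom tree: b1←b0 b2←b0 b3←b1 b4←b1 b5←b2 b6←b5 b7←b6 b8←b0 b9←b0
Join-block Dom:
  b2: preds {b0,b5}: {b0} ∩ {b0,b2,b5} = {b0}; idom=b0
  b5: preds {b2,b6}: {b0,b2} ∩ {b0,b2,b5,b6} = {b0,b2}; idom=b2
  b8: preds {b4,b5,b7}: {b0,b1,b4} ∩ {b0,b2,b5} ∩ {b0,b2,b5,b6,b7} = {b0}; idom=b0
  b9: preds {b1,b8}: {b0,b1} ∩ {b0,b8} = {b0}; idom=b0

Frontier:
  join b2 pred b0: · stop@b0
  join b2 pred b5: b5→b2 stop@b0
  join b5 pred b2: · stop@b2
  join b5 pred b6: b6→b5 stop@b2
  join b8 pred b4: b4→b1 stop@b0
  join b8 pred b5: b5→b2 stop@b0
  join b8 pred b7: b7→b6→b5→b2 stop@b0
  join b9 pred b1: b1 stop@b0
  join b9 pred b8: b8 stop@b0
  b0 → ∅
  b1 → {b8,b9}
  b2 → {b2,b8}
  b3 → ∅
  b4 → {b8}
  b5 → {b2,b5,b8}
  b6 → {b5,b8}
  b7 → {b8}
  b8 → {b9}
  b9 → ∅

φ for n: defs {b1,b2}
  DF⁺ = {b2,b8,b9}

Answer: ["b2", "b8", "b9"]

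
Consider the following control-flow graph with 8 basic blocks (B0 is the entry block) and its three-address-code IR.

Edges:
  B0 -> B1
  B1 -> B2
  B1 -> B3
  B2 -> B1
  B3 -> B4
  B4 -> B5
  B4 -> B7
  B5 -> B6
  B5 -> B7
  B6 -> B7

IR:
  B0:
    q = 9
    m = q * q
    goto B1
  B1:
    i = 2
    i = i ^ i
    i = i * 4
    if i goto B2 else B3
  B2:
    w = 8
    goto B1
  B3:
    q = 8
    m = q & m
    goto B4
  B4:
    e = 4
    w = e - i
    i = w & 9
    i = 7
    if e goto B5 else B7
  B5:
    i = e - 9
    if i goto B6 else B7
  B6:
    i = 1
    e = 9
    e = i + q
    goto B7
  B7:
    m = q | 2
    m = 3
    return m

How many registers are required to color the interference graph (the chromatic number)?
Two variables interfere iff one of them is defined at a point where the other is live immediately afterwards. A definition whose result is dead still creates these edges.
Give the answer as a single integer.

def/use:
  B0: {m,q} / ∅
  B1: {i} / ∅
  B2: {w} / ∅
  B3: {m,q} / {m}
  B4: {e,i,w} / {i}
  B5: {i} / {e}
  B6: {e,i} / {q}
  B7: {m} / {q}

Liveness:
  B0 li=∅ lo={m}
  B1 li={m} lo={i,m}
  B2 li={m} lo={m}
  B3 li={i,m} lo={i,q}
  B4 li={i,q} lo={e,q}
  B5 li={e,q} lo={q}
  B6 li={q} lo={q}
  B7 li={q} lo=∅

Interference:
  e — {i,q,w}
  i — {e,m,q}
  m — {i,q,w}
  q — {e,i,m,w}
  w — {e,m,q}

Registers:
  clique {e,i,q} ⇒ need ≥ 3
  assign e→r1 i→r2 m→r1 q→r0 w→r2 — no edge inside a register ⇒ χ ≤ 3
  χ = 3

Answer: 3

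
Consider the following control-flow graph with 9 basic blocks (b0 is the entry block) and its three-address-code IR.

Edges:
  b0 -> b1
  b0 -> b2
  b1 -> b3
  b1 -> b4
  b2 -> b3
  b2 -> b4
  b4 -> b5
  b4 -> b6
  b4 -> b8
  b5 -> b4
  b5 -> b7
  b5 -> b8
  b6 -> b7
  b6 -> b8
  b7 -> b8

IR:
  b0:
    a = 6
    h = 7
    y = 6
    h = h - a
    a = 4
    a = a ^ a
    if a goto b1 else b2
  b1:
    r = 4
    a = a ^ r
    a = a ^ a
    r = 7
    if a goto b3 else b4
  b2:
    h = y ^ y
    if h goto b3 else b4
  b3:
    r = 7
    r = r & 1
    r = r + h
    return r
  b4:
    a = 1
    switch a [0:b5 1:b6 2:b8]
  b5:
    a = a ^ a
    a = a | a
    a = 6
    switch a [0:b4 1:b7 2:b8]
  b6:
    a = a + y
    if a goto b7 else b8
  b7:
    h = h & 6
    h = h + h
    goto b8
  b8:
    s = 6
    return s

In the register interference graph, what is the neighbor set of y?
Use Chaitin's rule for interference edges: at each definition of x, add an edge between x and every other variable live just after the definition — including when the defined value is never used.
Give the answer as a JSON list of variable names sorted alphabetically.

Answer: ["a", "h", "r"]

Analysis:
def/use:
  b0 def {a,h,y} use ∅
  b1 def {a,r} use {a}
  b2 def {h} use {y}
  b3 def {r} use {h}
  b4 def {a} use ∅
  b5 def {a} use {a}
  b6 def {a} use {a,y}
  b7 def {h} use {h}
  b8 def {s} use ∅

Live sets:
  b0: in=∅ out={a,h,y}
  b1: in={a,h,y} out={h,y}
  b2: in={y} out={h,y}
  b3: in={h} out=∅
  b4: in={h,y} out={a,h,y}
  b5: in={a,h,y} out={h,y}
  b6: in={a,h,y} out={h}
  b7: in={h} out=∅
  b8: in=∅ out=∅

Interfere edges:
  a — {h,r,y}
  h — {a,r,y}
  r — {a,h,y}
  s — ∅
  y — {a,h,r}

N(y) = ["a", "h", "r"]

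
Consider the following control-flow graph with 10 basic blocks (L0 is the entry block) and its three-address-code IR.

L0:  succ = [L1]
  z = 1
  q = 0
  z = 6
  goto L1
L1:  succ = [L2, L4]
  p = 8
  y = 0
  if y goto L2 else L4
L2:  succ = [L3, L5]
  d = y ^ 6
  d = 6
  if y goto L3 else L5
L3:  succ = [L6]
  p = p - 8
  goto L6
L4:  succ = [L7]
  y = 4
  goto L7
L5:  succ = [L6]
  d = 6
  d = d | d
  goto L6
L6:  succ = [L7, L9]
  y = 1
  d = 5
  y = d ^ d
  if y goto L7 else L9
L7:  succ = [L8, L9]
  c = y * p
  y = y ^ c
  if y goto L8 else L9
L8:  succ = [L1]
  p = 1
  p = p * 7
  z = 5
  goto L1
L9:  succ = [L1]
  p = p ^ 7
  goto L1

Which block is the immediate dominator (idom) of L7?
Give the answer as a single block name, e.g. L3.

idom tree: L1←L0 L2←L1 L3←L2 L4←L1 L5←L2 L6←L2 L7←L1 L8←L7 L9←L1
Dom∩ at merges:
  L1: preds {L0,L8,L9}: {L0} ∩ {L0,L1,L7,L8} ∩ {L0,L1,L9} = {L0}; idom=L0
  L6: preds {L3,L5}: {L0,L1,L2,L3} ∩ {L0,L1,L2,L5} = {L0,L1,L2}; idom=L2
  L7: preds {L4,L6}: {L0,L1,L4} ∩ {L0,L1,L2,L6} = {L0,L1}; idom=L1
  L9: preds {L6,L7}: {L0,L1,L2,L6} ∩ {L0,L1,L7} = {L0,L1}; idom=L1

idom(L7) = L1

Answer: L1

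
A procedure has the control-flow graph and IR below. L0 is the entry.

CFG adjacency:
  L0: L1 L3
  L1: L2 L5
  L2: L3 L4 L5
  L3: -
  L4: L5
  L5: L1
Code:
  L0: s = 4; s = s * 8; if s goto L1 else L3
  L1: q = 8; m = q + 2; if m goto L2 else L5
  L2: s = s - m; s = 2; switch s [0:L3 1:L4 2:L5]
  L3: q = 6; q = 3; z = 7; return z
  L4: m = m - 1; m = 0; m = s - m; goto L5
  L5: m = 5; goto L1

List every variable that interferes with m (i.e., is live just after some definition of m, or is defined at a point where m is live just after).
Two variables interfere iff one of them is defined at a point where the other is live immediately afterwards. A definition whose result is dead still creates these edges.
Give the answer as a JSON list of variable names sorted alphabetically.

Answer: ["s"]

Analysis:
Block summaries:
  L0: def={s} ue=∅
  L1: def={m,q} ue=∅
  L2: def={s} ue={m,s}
  L3: def={q,z} ue=∅
  L4: def={m} ue={m,s}
  L5: def={m} ue=∅

Live sets:
  L0 li=∅ lo={s}
  L1 li={s} lo={m,s}
  L2 li={m,s} lo={m,s}
  L3 li=∅ lo=∅
  L4 li={m,s} lo={s}
  L5 li={s} lo={s}

Interference:
  m — {s}
  q — {s}
  s — {m,q}
  z — ∅

N(m) = ["s"]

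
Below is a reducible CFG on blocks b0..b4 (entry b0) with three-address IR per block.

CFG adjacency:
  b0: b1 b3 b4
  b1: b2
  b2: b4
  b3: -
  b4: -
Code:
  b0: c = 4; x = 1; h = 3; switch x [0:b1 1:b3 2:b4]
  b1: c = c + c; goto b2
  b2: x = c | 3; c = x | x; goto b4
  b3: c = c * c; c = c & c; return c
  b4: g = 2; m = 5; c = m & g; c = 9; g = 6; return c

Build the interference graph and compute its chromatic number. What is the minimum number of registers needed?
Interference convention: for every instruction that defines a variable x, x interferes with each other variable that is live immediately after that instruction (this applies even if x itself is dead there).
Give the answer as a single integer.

Per-block:
  b0: {c,h,x} / ∅
  b1: {c} / {c}
  b2: {c,x} / {c}
  b3: {c} / {c}
  b4: {c,g,m} / ∅

Liveness:
  b0 li=∅ lo={c}
  b1 li={c} lo={c}
  b2 li={c} lo=∅
  b3 li={c} lo=∅
  b4 li=∅ lo=∅

Interference:
  c — {g,h,x}
  g — {c,m}
  h — {c,x}
  m — {g}
  x — {c,h}

Colouring:
  lower bound: {c,h,x} mutually conflict ⇒ χ ≥ 3
  assign c→r0 g→r1 h→r1 m→r0 x→r2 — no edge inside a register ⇒ χ ≤ 3
  χ = 3

Answer: 3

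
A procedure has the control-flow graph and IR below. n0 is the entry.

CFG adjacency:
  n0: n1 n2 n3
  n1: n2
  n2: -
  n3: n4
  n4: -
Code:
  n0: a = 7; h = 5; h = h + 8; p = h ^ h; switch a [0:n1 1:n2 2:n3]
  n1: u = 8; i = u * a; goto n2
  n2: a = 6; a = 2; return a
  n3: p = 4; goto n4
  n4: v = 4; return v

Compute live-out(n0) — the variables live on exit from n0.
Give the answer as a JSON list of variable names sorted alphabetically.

Answer: ["a"]

Working:
Per-block:
  n0 def {a,h,p} use ∅
  n1 def {i,u} use {a}
  n2 def {a} use ∅
  n3 def {p} use ∅
  n4 def {v} use ∅

Live sets:
  live n0: ∅→{a}
  live n1: {a}→∅
  live n2: ∅→∅
  live n3: ∅→∅
  live n4: ∅→∅

live-out(n0) = ["a"]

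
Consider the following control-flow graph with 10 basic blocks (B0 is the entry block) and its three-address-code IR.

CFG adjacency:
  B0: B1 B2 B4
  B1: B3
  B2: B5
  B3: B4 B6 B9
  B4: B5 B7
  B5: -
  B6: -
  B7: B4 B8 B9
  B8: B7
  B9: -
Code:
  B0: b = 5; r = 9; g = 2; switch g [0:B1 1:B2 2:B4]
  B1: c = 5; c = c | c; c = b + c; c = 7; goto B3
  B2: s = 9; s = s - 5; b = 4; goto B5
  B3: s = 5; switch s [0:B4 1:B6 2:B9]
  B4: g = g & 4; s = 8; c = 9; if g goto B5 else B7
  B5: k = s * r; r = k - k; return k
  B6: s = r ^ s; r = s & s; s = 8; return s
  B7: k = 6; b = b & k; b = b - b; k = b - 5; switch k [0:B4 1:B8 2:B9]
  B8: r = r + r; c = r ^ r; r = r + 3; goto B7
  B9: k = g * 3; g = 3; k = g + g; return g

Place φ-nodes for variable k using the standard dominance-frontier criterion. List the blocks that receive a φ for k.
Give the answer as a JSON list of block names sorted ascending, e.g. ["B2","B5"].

Answer: ["B4", "B5", "B7", "B9"]

Working:
idom tree: B1←B0 B2←B0 B3←B1 B4←B0 B5←B0 B6←B3 B7←B4 B8←B7 B9←B0
Dom∩ at merges:
  B4: preds {B0,B3,B7}: {B0} ∩ {B0,B1,B3} ∩ {B0,B4,B7} = {B0}; idom=B0
  B5: preds {B2,B4}: {B0,B2} ∩ {B0,B4} = {B0}; idom=B0
  B7: preds {B4,B8}: {B0,B4} ∩ {B0,B4,B7,B8} = {B0,B4}; idom=B4
  B9: preds {B3,B7}: {B0,B1,B3} ∩ {B0,B4,B7} = {B0}; idom=B0

DF walk-up:
  B4←B0: walk · to B0
  B4←B3: walk B3→B1 to B0
  B4←B7: walk B7→B4 to B0
  B5←B2: walk B2 to B0
  B5←B4: walk B4 to B0
  B7←B4: walk · to B4
  B7←B8: walk B8→B7 to B4
  B9←B3: walk B3→B1 to B0
  B9←B7: walk B7→B4 to B0
  B0 → ∅
  B1 → {B4,B9}
  B2 → {B5}
  B3 → {B4,B9}
  B4 → {B4,B5,B9}
  B5 → ∅
  B6 → ∅
  B7 → {B4,B7,B9}
  B8 → {B7}
  B9 → ∅

φ for k: defs {B5,B7,B9}
  DF⁺ = {B4,B5,B7,B9}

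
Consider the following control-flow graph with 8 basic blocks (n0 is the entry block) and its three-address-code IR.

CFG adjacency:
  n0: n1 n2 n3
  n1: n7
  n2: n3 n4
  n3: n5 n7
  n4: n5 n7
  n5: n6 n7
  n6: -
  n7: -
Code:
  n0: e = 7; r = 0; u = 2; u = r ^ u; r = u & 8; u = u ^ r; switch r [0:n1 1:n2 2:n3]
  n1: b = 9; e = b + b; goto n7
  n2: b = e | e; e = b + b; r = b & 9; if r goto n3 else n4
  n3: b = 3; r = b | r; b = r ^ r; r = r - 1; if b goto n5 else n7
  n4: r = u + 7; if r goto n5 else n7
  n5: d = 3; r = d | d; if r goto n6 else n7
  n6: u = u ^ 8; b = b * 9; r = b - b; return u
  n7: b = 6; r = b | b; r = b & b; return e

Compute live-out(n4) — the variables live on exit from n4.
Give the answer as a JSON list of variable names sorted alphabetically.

Answer: ["b", "e", "u"]

Analysis:
def/use:
  n0: {e,r,u} / ∅
  n1: {b,e} / ∅
  n2: {b,e,r} / {e}
  n3: {b,r} / {r}
  n4: {r} / {u}
  n5: {d,r} / ∅
  n6: {b,r,u} / {b,u}
  n7: {b,r} / {e}

Liveness:
  live n0: ∅→{e,r,u}
  live n1: ∅→{e}
  live n2: {e,u}→{b,e,r,u}
  live n3: {e,r,u}→{b,e,u}
  live n4: {b,e,u}→{b,e,u}
  live n5: {b,e,u}→{b,e,u}
  live n6: {b,u}→∅
  live n7: {e}→∅

live-out(n4) = ["b", "e", "u"]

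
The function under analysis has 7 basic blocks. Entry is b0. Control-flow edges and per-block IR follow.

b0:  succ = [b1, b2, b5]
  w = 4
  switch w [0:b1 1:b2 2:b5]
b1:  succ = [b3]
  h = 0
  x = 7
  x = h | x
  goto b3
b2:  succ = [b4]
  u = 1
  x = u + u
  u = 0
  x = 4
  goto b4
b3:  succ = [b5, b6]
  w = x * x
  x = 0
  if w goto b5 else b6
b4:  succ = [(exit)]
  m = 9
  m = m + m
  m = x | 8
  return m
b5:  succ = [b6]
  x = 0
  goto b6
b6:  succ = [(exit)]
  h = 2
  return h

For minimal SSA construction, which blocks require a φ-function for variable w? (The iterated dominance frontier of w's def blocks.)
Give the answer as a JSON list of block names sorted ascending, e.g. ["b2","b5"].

idom tree: b1←b0 b2←b0 b3←b1 b4←b2 b5←b0 b6←b0
Join-block Dom:
  b5: preds {b0,b3}: {b0} ∩ {b0,b1,b3} = {b0}; idom=b0
  b6: preds {b3,b5}: {b0,b1,b3} ∩ {b0,b5} = {b0}; idom=b0

Frontier:
  join b5 pred b0: · stop@b0
  join b5 pred b3: b3→b1 stop@b0
  join b6 pred b3: b3→b1 stop@b0
  join b6 pred b5: b5 stop@b0
  b0: DF=∅
  b1: DF={b5,b6}
  b2: DF=∅
  b3: DF={b5,b6}
  b4: DF=∅
  b5: DF={b6}
  b6: DF=∅

φ for w: defs {b0,b3}
  DF⁺ = {b5,b6}

Answer: ["b5", "b6"]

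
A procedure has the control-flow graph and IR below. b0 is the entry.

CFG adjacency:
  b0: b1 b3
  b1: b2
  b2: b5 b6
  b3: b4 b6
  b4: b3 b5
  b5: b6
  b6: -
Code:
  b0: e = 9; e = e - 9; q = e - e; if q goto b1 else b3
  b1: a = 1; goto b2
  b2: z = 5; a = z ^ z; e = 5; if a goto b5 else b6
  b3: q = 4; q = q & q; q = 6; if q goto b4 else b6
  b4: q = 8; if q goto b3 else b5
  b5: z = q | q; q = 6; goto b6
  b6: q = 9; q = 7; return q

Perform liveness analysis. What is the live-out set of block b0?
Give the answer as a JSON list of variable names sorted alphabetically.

Answer: ["q"]

Working:
Block summaries:
  b0: def={e,q} ue=∅
  b1: def={a} ue=∅
  b2: def={a,e,z} ue=∅
  b3: def={q} ue=∅
  b4: def={q} ue=∅
  b5: def={q,z} ue={q}
  b6: def={q} ue=∅

Backward fixpoint:
  b0 li=∅ lo={q}
  b1 li={q} lo={q}
  b2 li={q} lo={q}
  b3 li=∅ lo=∅
  b4 li=∅ lo={q}
  b5 li={q} lo=∅
  b6 li=∅ lo=∅

live-out(b0) = ["q"]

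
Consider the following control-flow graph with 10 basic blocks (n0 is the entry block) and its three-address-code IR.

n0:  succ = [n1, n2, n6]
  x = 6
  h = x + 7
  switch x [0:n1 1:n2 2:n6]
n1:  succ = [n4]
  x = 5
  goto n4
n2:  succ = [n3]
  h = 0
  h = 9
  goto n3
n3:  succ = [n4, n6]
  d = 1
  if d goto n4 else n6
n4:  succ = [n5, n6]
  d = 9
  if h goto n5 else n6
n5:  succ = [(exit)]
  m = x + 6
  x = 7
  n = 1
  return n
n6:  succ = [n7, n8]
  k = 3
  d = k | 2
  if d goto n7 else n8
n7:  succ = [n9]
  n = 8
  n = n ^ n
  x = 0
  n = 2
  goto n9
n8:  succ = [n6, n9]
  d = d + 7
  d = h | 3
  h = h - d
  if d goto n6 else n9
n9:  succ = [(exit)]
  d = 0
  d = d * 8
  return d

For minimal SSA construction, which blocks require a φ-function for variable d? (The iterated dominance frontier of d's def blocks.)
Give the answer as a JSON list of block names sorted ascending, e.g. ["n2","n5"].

Answer: ["n4", "n6", "n9"]

Working:
idom tree: n1←n0 n2←n0 n3←n2 n4←n0 n5←n4 n6←n0 n7←n6 n8←n6 n9←n6
Dom at joins:
  n4: preds {n1,n3}: {n0,n1} ∩ {n0,n2,n3} = {n0}; idom=n0
  n6: preds {n0,n3,n4,n8}: {n0} ∩ {n0,n2,n3} ∩ {n0,n4} ∩ {n0,n6,n8} = {n0}; idom=n0
  n9: preds {n7,n8}: {n0,n6,n7} ∩ {n0,n6,n8} = {n0,n6}; idom=n6

DF derivation:
  join n4 pred n1: n1 stop@n0
  join n4 pred n3: n3→n2 stop@n0
  join n6 pred n0: · stop@n0
  join n6 pred n3: n3→n2 stop@n0
  join n6 pred n4: n4 stop@n0
  join n6 pred n8: n8→n6 stop@n0
  join n9 pred n7: n7 stop@n6
  join n9 pred n8: n8 stop@n6
  n0: DF=∅
  n1: DF={n4}
  n2: DF={n4,n6}
  n3: DF={n4,n6}
  n4: DF={n6}
  n5: DF=∅
  n6: DF={n6}
  n7: DF={n9}
  n8: DF={n6,n9}
  n9: DF=∅

φ for d: defs {n3,n4,n6,n8,n9}
  DF⁺ = {n4,n6,n9}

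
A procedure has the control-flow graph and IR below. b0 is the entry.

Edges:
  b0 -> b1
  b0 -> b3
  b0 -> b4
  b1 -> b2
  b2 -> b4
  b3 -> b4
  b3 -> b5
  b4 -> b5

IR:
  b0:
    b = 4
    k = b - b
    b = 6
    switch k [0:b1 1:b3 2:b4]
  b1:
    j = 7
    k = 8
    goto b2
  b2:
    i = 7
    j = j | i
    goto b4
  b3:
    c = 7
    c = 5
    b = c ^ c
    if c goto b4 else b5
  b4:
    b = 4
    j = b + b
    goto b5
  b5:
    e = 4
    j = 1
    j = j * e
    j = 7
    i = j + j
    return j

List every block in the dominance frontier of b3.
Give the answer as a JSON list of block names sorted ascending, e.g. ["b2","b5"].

idom tree: b1←b0 b2←b1 b3←b0 b4←b0 b5←b0
Join-block Dom:
  b4: preds {b0,b2,b3}: {b0} ∩ {b0,b1,b2} ∩ {b0,b3} = {b0}; idom=b0
  b5: preds {b3,b4}: {b0,b3} ∩ {b0,b4} = {b0}; idom=b0

DF walk-up:
  join b4 pred b0: · stop@b0
  join b4 pred b2: b2→b1 stop@b0
  join b4 pred b3: b3 stop@b0
  join b5 pred b3: b3 stop@b0
  join b5 pred b4: b4 stop@b0
  DF(b0)=∅
  DF(b1)={b4}
  DF(b2)={b4}
  DF(b3)={b4,b5}
  DF(b4)={b5}
  DF(b5)=∅

DF(b3) = ["b4", "b5"]

Answer: ["b4", "b5"]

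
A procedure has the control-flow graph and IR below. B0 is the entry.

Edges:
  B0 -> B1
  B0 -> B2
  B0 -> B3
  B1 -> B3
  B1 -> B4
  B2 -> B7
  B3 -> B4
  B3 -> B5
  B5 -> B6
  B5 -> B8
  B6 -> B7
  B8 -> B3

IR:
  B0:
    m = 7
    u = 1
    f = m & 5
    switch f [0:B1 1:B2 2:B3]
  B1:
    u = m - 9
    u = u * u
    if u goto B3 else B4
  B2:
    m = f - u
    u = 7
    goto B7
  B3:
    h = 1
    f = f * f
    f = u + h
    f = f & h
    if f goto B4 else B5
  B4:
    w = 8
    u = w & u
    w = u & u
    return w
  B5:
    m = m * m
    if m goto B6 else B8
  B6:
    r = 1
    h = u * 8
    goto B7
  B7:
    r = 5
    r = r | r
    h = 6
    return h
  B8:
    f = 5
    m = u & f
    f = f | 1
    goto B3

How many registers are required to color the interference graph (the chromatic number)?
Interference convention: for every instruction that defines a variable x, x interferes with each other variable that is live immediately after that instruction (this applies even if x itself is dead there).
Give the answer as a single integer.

Answer: 4

Analysis:
Block summaries:
  B0 def {f,m,u} use ∅
  B1 def {u} use {m}
  B2 def {m,u} use {f,u}
  B3 def {f,h} use {f,u}
  B4 def {u,w} use {u}
  B5 def {m} use {m}
  B6 def {h,r} use {u}
  B7 def {h,r} use ∅
  B8 def {f,m} use {u}

Live sets:
  B0 li=∅ lo={f,m,u}
  B1 li={f,m} lo={f,m,u}
  B2 li={f,u} lo=∅
  B3 li={f,m,u} lo={m,u}
  B4 li={u} lo=∅
  B5 li={m,u} lo={u}
  B6 li={u} lo=∅
  B7 li=∅ lo=∅
  B8 li={u} lo={f,m,u}

Interference:
  f↔{h,m,u}
  h↔{f,m,u}
  m↔{f,h,u}
  r↔{u}
  u↔{f,h,m,r,w}
  w↔{u}

Colouring:
  clique {f,h,m,u} ⇒ need ≥ 4
  assign f→c1 h→c2 m→c3 r→c1 u→c0 w→c1 — no edge inside a register ⇒ χ ≤ 4
  χ = 4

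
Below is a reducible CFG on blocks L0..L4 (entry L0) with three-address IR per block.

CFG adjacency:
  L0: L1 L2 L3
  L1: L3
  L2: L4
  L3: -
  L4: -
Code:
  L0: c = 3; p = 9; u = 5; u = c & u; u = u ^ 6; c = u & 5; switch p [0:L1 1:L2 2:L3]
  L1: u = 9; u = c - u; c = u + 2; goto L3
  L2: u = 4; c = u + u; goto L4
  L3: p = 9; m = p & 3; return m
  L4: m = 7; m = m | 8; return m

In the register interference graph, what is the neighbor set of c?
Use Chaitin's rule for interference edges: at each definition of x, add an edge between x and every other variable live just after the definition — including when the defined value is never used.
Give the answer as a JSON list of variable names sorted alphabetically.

Answer: ["p", "u"]

Analysis:
Per-block:
  L0: {c,p,u} / ∅
  L1: {c,u} / {c}
  L2: {c,u} / ∅
  L3: {m,p} / ∅
  L4: {m} / ∅

Liveness:
  L0: in=∅ out={c}
  L1: in={c} out=∅
  L2: in=∅ out=∅
  L3: in=∅ out=∅
  L4: in=∅ out=∅

Interfere edges:
  c↔{p,u}
  m↔∅
  p↔{c,u}
  u↔{c,p}

N(c) = ["p", "u"]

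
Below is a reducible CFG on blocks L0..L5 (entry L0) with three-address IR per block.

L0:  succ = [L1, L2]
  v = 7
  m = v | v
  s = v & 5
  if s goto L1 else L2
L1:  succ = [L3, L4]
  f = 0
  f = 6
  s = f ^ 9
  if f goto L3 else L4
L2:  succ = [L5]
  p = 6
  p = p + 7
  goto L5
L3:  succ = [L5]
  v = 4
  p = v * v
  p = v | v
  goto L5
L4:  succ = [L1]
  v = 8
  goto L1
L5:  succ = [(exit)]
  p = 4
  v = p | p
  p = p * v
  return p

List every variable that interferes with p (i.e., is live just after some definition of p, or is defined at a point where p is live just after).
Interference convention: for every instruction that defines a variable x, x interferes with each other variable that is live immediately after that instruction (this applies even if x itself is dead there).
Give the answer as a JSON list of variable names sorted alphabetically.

Answer: ["v"]

Derivation:
Block summaries:
  L0 def {m,s,v} use ∅
  L1 def {f,s} use ∅
  L2 def {p} use ∅
  L3 def {p,v} use ∅
  L4 def {v} use ∅
  L5 def {p,v} use ∅

Live sets:
  L0 li=∅ lo=∅
  L1 li=∅ lo=∅
  L2 li=∅ lo=∅
  L3 li=∅ lo=∅
  L4 li=∅ lo=∅
  L5 li=∅ lo=∅

Interfere edges:
  f: {s}
  m: {v}
  p: {v}
  s: {f}
  v: {m,p}

N(p) = ["v"]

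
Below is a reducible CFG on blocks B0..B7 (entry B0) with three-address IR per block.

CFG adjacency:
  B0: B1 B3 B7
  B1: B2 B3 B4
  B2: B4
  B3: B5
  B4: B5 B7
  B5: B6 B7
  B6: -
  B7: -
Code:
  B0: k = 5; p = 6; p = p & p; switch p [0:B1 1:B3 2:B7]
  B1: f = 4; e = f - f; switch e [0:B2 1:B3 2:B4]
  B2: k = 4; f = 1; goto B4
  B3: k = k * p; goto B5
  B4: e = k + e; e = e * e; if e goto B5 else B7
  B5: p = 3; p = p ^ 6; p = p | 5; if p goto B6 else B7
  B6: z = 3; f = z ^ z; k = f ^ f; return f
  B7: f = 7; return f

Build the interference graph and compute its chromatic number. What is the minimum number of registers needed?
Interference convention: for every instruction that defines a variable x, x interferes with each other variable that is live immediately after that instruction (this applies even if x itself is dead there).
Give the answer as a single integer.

Per-block:
  B0: def={k,p} ue=∅
  B1: def={e,f} ue=∅
  B2: def={f,k} ue=∅
  B3: def={k} ue={k,p}
  B4: def={e} ue={e,k}
  B5: def={p} ue=∅
  B6: def={f,k,z} ue=∅
  B7: def={f} ue=∅

Liveness:
  B0: in=∅ out={k,p}
  B1: in={k,p} out={e,k,p}
  B2: in={e} out={e,k}
  B3: in={k,p} out=∅
  B4: in={e,k} out=∅
  B5: in=∅ out=∅
  B6: in=∅ out=∅
  B7: in=∅ out=∅

Interfere edges:
  e — {f,k,p}
  f — {e,k,p}
  k — {e,f,p}
  p — {e,f,k}
  z — ∅

Registers:
  {e,f,k,p} pairwise interfere (4-clique) ⇒ χ ≥ 4
  4-colouring: c0={e,z}  c1={f}  c2={k}  c3={p}
  χ = 4

Answer: 4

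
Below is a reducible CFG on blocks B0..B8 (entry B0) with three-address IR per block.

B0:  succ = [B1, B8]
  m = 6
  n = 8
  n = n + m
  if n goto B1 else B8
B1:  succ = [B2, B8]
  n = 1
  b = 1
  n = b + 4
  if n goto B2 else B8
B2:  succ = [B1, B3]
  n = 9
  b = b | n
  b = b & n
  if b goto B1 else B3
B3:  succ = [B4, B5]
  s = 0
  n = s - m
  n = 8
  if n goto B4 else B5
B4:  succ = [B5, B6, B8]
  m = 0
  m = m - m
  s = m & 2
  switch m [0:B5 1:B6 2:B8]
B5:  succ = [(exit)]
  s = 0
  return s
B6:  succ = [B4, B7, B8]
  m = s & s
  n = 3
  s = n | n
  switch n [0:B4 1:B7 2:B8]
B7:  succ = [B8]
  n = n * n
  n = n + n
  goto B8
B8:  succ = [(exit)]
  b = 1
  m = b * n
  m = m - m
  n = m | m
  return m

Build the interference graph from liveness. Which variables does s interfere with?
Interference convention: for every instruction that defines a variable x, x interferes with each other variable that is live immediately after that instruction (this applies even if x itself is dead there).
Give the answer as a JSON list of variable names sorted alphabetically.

Answer: ["m", "n"]

Analysis:
Block summaries:
  B0 def {m,n} use ∅
  B1 def {b,n} use ∅
  B2 def {b,n} use {b}
  B3 def {n,s} use {m}
  B4 def {m,s} use ∅
  B5 def {s} use ∅
  B6 def {m,n,s} use {s}
  B7 def {n} use {n}
  B8 def {b,m,n} use {n}

Backward fixpoint:
  B0 li=∅ lo={m,n}
  B1 li={m} lo={b,m,n}
  B2 li={b,m} lo={m}
  B3 li={m} lo={n}
  B4 li={n} lo={n,s}
  B5 li=∅ lo=∅
  B6 li={s} lo={n}
  B7 li={n} lo={n}
  B8 li={n} lo=∅

Interfere edges:
  b↔{m,n}
  m↔{b,n,s}
  n↔{b,m,s}
  s↔{m,n}

N(s) = ["m", "n"]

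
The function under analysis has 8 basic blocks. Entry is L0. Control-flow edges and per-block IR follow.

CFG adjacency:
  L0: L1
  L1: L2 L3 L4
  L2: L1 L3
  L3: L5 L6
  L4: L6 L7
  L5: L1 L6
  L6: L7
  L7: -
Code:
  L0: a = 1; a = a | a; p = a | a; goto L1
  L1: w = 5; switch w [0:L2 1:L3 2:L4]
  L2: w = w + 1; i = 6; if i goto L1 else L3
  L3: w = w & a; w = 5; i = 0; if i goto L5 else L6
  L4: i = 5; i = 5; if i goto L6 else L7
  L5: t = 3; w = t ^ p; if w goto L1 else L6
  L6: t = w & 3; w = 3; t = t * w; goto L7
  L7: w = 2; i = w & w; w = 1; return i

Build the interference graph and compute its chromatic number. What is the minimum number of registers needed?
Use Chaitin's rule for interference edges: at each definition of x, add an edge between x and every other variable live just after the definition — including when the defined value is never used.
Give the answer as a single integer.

Per-block:
  L0: {a,p} / ∅
  L1: {w} / ∅
  L2: {i,w} / {w}
  L3: {i,w} / {a,w}
  L4: {i} / ∅
  L5: {t,w} / {p}
  L6: {t,w} / {w}
  L7: {i,w} / ∅

Live sets:
  live L0: ∅→{a,p}
  live L1: {a,p}→{a,p,w}
  live L2: {a,p,w}→{a,p,w}
  live L3: {a,p,w}→{a,p,w}
  live L4: {w}→{w}
  live L5: {a,p}→{a,p,w}
  live L6: {w}→∅
  live L7: ∅→∅

Conflict graph:
  a — {i,p,t,w}
  i — {a,p,w}
  p — {a,i,t,w}
  t — {a,p,w}
  w — {a,i,p,t}

Registers:
  lower bound: {a,i,p,w} mutually conflict ⇒ χ ≥ 4
  4-colouring: c0={a}  c1={p}  c2={w}  c3={i,t}
  χ = 4

Answer: 4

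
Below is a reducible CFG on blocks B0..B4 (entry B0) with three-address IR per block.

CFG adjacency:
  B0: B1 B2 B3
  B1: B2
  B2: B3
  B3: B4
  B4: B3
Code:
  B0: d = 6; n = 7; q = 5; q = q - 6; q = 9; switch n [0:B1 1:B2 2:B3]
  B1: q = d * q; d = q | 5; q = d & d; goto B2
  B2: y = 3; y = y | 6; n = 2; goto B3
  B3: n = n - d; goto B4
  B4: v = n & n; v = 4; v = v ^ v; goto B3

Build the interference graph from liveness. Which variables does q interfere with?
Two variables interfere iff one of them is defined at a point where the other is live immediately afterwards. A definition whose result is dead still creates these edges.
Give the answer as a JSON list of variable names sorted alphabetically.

Per-block:
  B0: {d,n,q} / ∅
  B1: {d,q} / {d,q}
  B2: {n,y} / ∅
  B3: {n} / {d,n}
  B4: {v} / {n}

Live sets:
  B0: in=∅ out={d,n,q}
  B1: in={d,q} out={d}
  B2: in={d} out={d,n}
  B3: in={d,n} out={d,n}
  B4: in={d,n} out={d,n}

Interference:
  d: {n,q,v,y}
  n: {d,q,v}
  q: {d,n}
  v: {d,n}
  y: {d}

N(q) = ["d", "n"]

Answer: ["d", "n"]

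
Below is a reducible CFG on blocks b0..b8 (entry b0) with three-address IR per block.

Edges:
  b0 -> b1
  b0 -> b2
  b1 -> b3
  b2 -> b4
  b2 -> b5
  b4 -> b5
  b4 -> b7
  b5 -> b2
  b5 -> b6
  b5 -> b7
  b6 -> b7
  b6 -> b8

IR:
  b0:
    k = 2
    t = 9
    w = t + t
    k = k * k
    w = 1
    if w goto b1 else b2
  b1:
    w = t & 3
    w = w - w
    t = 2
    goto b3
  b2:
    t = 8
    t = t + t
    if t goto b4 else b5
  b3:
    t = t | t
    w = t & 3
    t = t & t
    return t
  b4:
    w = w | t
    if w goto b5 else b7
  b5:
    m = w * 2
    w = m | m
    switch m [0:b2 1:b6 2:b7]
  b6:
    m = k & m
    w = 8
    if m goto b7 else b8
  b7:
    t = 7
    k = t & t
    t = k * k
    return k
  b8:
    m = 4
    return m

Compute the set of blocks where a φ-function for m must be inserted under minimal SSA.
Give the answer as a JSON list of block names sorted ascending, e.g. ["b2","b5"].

Answer: ["b2", "b7"]

Working:
idom tree: b1←b0 b2←b0 b3←b1 b4←b2 b5←b2 b6←b5 b7←b2 b8←b6
Dom∩ at merges:
  b2: preds {b0,b5}: {b0} ∩ {b0,b2,b5} = {b0}; idom=b0
  b5: preds {b2,b4}: {b0,b2} ∩ {b0,b2,b4} = {b0,b2}; idom=b2
  b7: preds {b4,b5,b6}: {b0,b2,b4} ∩ {b0,b2,b5} ∩ {b0,b2,b5,b6} = {b0,b2}; idom=b2

DF derivation:
  b2←b0: walk · to b0
  b2←b5: walk b5→b2 to b0
  b5←b2: walk · to b2
  b5←b4: walk b4 to b2
  b7←b4: walk b4 to b2
  b7←b5: walk b5 to b2
  b7←b6: walk b6→b5 to b2
  b0: DF=∅
  b1: DF=∅
  b2: DF={b2}
  b3: DF=∅
  b4: DF={b5,b7}
  b5: DF={b2,b7}
  b6: DF={b7}
  b7: DF=∅
  b8: DF=∅

φ for m: defs {b5,b6,b8}
  DF⁺ = {b2,b7}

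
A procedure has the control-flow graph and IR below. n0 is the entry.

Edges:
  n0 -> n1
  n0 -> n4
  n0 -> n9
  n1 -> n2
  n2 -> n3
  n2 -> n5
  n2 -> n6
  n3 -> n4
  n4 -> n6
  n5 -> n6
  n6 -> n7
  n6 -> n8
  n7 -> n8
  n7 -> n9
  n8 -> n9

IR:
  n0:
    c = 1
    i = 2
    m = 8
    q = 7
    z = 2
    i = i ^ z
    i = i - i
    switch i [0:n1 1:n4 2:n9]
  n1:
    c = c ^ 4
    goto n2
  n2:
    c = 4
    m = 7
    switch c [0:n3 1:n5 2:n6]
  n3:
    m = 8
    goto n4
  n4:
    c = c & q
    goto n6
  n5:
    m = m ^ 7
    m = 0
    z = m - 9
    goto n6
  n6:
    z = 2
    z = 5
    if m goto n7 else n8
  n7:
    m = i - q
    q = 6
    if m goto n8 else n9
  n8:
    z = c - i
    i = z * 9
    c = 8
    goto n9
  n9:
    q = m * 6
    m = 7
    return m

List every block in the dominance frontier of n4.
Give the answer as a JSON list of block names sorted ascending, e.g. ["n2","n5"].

idom tree: n1←n0 n2←n1 n3←n2 n4←n0 n5←n2 n6←n0 n7←n6 n8←n6 n9←n0
Dom at joins:
  n4: preds {n0,n3}: {n0} ∩ {n0,n1,n2,n3} = {n0}; idom=n0
  n6: preds {n2,n4,n5}: {n0,n1,n2} ∩ {n0,n4} ∩ {n0,n1,n2,n5} = {n0}; idom=n0
  n8: preds {n6,n7}: {n0,n6} ∩ {n0,n6,n7} = {n0,n6}; idom=n6
  n9: preds {n0,n7,n8}: {n0} ∩ {n0,n6,n7} ∩ {n0,n6,n8} = {n0}; idom=n0

DF derivation:
  n4←n0: walk · to n0
  n4←n3: walk n3→n2→n1 to n0
  n6←n2: walk n2→n1 to n0
  n6←n4: walk n4 to n0
  n6←n5: walk n5→n2→n1 to n0
  n8←n6: walk · to n6
  n8←n7: walk n7 to n6
  n9←n0: walk · to n0
  n9←n7: walk n7→n6 to n0
  n9←n8: walk n8→n6 to n0
  n0: DF=∅
  n1: DF={n4,n6}
  n2: DF={n4,n6}
  n3: DF={n4}
  n4: DF={n6}
  n5: DF={n6}
  n6: DF={n9}
  n7: DF={n8,n9}
  n8: DF={n9}
  n9: DF=∅

DF(n4) = ["n6"]

Answer: ["n6"]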